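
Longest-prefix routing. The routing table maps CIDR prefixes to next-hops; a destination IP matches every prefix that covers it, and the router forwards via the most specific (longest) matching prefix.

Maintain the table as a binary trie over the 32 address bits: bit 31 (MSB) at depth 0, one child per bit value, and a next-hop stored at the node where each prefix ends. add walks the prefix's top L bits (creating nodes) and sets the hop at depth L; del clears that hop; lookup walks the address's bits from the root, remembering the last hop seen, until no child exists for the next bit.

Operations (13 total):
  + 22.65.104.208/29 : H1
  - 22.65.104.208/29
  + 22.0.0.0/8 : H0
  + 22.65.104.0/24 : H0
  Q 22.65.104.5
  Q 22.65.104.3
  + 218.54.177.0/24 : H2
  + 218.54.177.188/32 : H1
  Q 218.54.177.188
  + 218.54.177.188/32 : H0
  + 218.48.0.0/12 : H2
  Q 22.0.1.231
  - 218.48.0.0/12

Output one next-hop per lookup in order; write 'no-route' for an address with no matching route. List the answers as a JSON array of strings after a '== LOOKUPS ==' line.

Apply in order:
  + 22.65.104.208/29 (H1) depth=29
  - 22.65.104.208/29 clear@29
  + 22.0.0.0/8 (H0) depth=8
  + 22.65.104.0/24 (H0) depth=24
  Q 22.65.104.5: descend 000101100100000101101000 ; hops seen [H0,H0] ; pick H0
  Q 22.65.104.3: descend 000101100100000101101000 ; hops seen [H0,H0] ; pick H0
  + 218.54.177.0/24 (H2) depth=24
  + 218.54.177.188/32 (H1) depth=32
  Q 218.54.177.188: descend 11011010001101101011000110111100 ; hops seen [H2,H1] ; pick H1
  + 218.54.177.188/32 (H0) depth=32
  + 218.48.0.0/12 (H2) depth=12
  Q 22.0.1.231: descend 000101100 ; hops seen [H0] ; pick H0
  - 218.48.0.0/12 clear@12

== LOOKUPS ==
["H0","H0","H1","H0"]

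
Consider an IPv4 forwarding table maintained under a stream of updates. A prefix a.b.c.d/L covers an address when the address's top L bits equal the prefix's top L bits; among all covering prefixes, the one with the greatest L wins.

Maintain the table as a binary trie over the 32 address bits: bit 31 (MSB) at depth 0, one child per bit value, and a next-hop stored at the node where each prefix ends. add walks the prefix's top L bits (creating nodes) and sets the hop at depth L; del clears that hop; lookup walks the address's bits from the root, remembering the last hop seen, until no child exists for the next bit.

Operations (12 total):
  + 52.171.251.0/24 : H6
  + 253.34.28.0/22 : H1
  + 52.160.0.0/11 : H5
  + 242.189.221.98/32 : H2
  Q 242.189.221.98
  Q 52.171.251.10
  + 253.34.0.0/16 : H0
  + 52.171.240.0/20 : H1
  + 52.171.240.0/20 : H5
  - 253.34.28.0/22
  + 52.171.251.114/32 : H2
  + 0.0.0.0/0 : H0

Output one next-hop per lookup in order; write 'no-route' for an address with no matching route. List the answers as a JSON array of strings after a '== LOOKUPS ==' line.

Process each operation:
  add 52.171.251.0/24 -> H6 at depth 24
  add 253.34.28.0/22 -> H1 at depth 22
  add 52.160.0.0/11 -> H5 at depth 11
  add 242.189.221.98/32 -> H2 at depth 32
  Q 242.189.221.98: descend 11110010101111011101110101100010 ; hops seen [H2] ; pick H2
  Q 52.171.251.10: descend 001101001010101111111011 ; hops seen [H5,H6] ; pick H6
  add 253.34.0.0/16 -> H0 at depth 16
  add 52.171.240.0/20 -> H1 at depth 20
  add 52.171.240.0/20 -> H5 at depth 20
  - 253.34.28.0/22 clear@22
  add 52.171.251.114/32 -> H2 at depth 32
  add 0.0.0.0/0 -> H0 at depth 0

== LOOKUPS ==
["H2","H6"]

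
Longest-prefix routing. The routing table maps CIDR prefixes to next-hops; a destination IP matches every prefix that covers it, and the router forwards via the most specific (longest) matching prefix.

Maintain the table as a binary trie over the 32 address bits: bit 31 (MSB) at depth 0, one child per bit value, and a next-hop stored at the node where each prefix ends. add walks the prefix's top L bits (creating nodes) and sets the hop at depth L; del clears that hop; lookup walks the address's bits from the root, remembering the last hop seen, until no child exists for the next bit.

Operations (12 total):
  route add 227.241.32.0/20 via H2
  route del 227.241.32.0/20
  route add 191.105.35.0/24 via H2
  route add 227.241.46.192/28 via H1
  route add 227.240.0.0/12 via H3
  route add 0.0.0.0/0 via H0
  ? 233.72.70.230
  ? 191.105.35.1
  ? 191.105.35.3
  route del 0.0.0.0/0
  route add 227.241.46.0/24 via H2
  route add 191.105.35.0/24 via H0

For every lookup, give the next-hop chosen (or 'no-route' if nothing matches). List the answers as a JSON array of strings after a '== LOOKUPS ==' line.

Trace:
  add 227.241.32.0/20 -> H2 at depth 20
  del 227.241.32.0/20 (clear depth 20)
  add 191.105.35.0/24 -> H2 at depth 24
  add 227.241.46.192/28 -> H1 at depth 28
  add 227.240.0.0/12 -> H3 at depth 12
  add 0.0.0.0/0 -> H0 at depth 0
  ? 233.72.70.230  path d0:H0→d1:-→d2:-→d3:-→d4:-  best=H0
  ? 191.105.35.1  path d0:H0→d1:-→d2:-→d3:-→d4:-→d5:-→d6:-→d7:-→d8:-→d9:-→d10:-→d11:-→d12:-→d13:-→d14:-→d15:-→d16:-→d17:-→d18:-→d19:-→d20:-→d21:-→d22:-→d23:-→d24:H2  best=H2
  ? 191.105.35.3  path d0:H0→d1:-→d2:-→d3:-→d4:-→d5:-→d6:-→d7:-→d8:-→d9:-→d10:-→d11:-→d12:-→d13:-→d14:-→d15:-→d16:-→d17:-→d18:-→d19:-→d20:-→d21:-→d22:-→d23:-→d24:H2  best=H2
  del 0.0.0.0/0 (clear depth 0)
  add 227.241.46.0/24 -> H2 at depth 24
  add 191.105.35.0/24 -> H0 at depth 24

== LOOKUPS ==
["H0","H2","H2"]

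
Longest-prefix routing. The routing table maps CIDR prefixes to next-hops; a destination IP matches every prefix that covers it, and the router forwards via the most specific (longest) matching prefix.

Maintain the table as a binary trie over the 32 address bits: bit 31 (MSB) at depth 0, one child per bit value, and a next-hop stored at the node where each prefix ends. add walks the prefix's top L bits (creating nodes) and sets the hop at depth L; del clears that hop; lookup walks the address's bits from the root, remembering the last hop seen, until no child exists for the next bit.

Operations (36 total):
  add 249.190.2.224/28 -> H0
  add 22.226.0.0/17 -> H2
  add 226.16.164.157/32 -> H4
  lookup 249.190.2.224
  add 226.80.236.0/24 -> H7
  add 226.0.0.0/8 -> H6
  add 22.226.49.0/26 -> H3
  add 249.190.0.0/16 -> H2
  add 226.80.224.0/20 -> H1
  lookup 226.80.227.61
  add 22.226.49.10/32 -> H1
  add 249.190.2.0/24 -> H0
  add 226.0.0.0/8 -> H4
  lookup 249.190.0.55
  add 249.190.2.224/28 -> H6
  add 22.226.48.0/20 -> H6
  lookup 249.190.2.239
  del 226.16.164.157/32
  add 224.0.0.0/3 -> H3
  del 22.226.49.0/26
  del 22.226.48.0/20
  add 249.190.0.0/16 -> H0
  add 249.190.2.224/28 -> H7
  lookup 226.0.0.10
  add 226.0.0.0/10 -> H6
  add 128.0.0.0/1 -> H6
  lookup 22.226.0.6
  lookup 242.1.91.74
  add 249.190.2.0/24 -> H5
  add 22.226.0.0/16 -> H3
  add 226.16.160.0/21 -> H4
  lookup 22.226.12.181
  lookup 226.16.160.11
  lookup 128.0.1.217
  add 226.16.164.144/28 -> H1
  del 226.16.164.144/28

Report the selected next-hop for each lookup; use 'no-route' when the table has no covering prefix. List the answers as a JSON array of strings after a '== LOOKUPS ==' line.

Process each operation:
  + 249.190.2.224/28 (H0) depth=28
  + 22.226.0.0/17 (H2) depth=17
  + 226.16.164.157/32 (H4) depth=32
  Q 249.190.2.224: descend 1111100110111110000000101110 ; hops seen [H0] ; pick H0
  + 226.80.236.0/24 (H7) depth=24
  + 226.0.0.0/8 (H6) depth=8
  + 22.226.49.0/26 (H3) depth=26
  + 249.190.0.0/16 (H2) depth=16
  + 226.80.224.0/20 (H1) depth=20
  Q 226.80.227.61: descend 11100010010100001110 ; hops seen [H6,H1] ; pick H1
  + 22.226.49.10/32 (H1) depth=32
  + 249.190.2.0/24 (H0) depth=24
  + 226.0.0.0/8 (H4) depth=8
  Q 249.190.0.55: descend 1111100110111110000000 ; hops seen [H2] ; pick H2
  + 249.190.2.224/28 (H6) depth=28
  + 22.226.48.0/20 (H6) depth=20
  Q 249.190.2.239: descend 1111100110111110000000101110 ; hops seen [H2,H0,H6] ; pick H6
  del 226.16.164.157/32 (clear depth 32)
  + 224.0.0.0/3 (H3) depth=3
  del 22.226.49.0/26 (clear depth 26)
  del 22.226.48.0/20 (clear depth 20)
  + 249.190.0.0/16 (H0) depth=16
  + 249.190.2.224/28 (H7) depth=28
  Q 226.0.0.10: descend 11100010000 ; hops seen [H3,H4] ; pick H4
  + 226.0.0.0/10 (H6) depth=10
  + 128.0.0.0/1 (H6) depth=1
  Q 22.226.0.6: descend 000101101110001000 ; hops seen [H2] ; pick H2
  Q 242.1.91.74: descend 1111 ; hops seen [H6,H3] ; pick H3
  + 249.190.2.0/24 (H5) depth=24
  + 22.226.0.0/16 (H3) depth=16
  + 226.16.160.0/21 (H4) depth=21
  Q 22.226.12.181: descend 000101101110001000 ; hops seen [H3,H2] ; pick H2
  Q 226.16.160.11: descend 111000100001000010100 ; hops seen [H6,H3,H4,H6,H4] ; pick H4
  Q 128.0.1.217: descend 1 ; hops seen [H6] ; pick H6
  + 226.16.164.144/28 (H1) depth=28
  del 226.16.164.144/28 (clear depth 28)

== LOOKUPS ==
["H0","H1","H2","H6","H4","H2","H3","H2","H4","H6"]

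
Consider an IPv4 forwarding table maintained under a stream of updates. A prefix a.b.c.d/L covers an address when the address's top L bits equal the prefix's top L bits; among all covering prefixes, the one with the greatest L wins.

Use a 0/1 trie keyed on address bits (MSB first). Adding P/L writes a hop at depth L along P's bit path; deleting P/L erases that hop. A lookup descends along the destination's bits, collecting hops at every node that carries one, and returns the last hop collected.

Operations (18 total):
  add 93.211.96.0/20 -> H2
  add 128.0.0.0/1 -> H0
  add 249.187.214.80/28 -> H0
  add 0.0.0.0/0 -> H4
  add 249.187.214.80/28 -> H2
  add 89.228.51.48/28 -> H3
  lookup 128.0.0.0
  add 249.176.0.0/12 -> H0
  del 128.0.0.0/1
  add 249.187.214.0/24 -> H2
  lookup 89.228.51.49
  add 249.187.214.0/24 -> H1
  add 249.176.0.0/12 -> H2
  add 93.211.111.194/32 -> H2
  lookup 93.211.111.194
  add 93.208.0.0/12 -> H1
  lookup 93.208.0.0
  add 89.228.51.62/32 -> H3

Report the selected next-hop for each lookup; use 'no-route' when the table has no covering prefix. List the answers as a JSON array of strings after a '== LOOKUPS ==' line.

Process each operation:
  + 93.211.96.0/20 (H2) depth=20
  + 128.0.0.0/1 (H0) depth=1
  + 249.187.214.80/28 (H0) depth=28
  + 0.0.0.0/0 (H4) depth=0
  + 249.187.214.80/28 (H2) depth=28
  + 89.228.51.48/28 (H3) depth=28
  ? 128.0.0.0  path d0:H4→d1:H0  best=H0
  + 249.176.0.0/12 (H0) depth=12
  del 128.0.0.0/1 (clear depth 1)
  + 249.187.214.0/24 (H2) depth=24
  ? 89.228.51.49  path d0:H4→d1:-→d2:-→d3:-→d4:-→d5:-→d6:-→d7:-→d8:-→d9:-→d10:-→d11:-→d12:-→d13:-→d14:-→d15:-→d16:-→d17:-→d18:-→d19:-→d20:-→d21:-→d22:-→d23:-→d24:-→d25:-→d26:-→d27:-→d28:H3  best=H3
  + 249.187.214.0/24 (H1) depth=24
  + 249.176.0.0/12 (H2) depth=12
  + 93.211.111.194/32 (H2) depth=32
  ? 93.211.111.194  path d0:H4→d1:-→d2:-→d3:-→d4:-→d5:-→d6:-→d7:-→d8:-→d9:-→d10:-→d11:-→d12:-→d13:-→d14:-→d15:-→d16:-→d17:-→d18:-→d19:-→d20:H2→d21:-→d22:-→d23:-→d24:-→d25:-→d26:-→d27:-→d28:-→d29:-→d30:-→d31:-→d32:H2  best=H2
  + 93.208.0.0/12 (H1) depth=12
  ? 93.208.0.0  path d0:H4→d1:-→d2:-→d3:-→d4:-→d5:-→d6:-→d7:-→d8:-→d9:-→d10:-→d11:-→d12:H1→d13:-→d14:-  best=H1
  + 89.228.51.62/32 (H3) depth=32

== LOOKUPS ==
["H0","H3","H2","H1"]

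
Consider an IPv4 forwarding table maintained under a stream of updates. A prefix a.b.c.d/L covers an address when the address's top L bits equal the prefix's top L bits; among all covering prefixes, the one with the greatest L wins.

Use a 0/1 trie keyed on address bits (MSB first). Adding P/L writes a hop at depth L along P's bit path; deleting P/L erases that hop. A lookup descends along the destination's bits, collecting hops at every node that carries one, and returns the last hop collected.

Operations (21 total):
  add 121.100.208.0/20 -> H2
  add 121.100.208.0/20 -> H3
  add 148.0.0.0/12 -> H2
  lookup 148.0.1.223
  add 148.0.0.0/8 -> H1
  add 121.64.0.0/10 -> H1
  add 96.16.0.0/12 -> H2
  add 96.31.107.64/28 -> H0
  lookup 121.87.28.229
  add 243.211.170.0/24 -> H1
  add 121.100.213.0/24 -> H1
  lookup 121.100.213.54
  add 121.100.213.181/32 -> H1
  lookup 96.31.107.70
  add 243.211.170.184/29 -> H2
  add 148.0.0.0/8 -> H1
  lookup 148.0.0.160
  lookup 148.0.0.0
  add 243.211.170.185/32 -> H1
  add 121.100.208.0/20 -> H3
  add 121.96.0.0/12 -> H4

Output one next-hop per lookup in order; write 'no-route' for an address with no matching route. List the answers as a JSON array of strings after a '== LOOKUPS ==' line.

Process each operation:
  + 121.100.208.0/20 (H2) depth=20
  + 121.100.208.0/20 (H3) depth=20
  + 148.0.0.0/12 (H2) depth=12
  Q 148.0.1.223: descend 100101000000 ; hops seen [H2] ; pick H2
  + 148.0.0.0/8 (H1) depth=8
  + 121.64.0.0/10 (H1) depth=10
  + 96.16.0.0/12 (H2) depth=12
  + 96.31.107.64/28 (H0) depth=28
  Q 121.87.28.229: descend 0111100101 ; hops seen [H1] ; pick H1
  + 243.211.170.0/24 (H1) depth=24
  + 121.100.213.0/24 (H1) depth=24
  Q 121.100.213.54: descend 011110010110010011010101 ; hops seen [H1,H3,H1] ; pick H1
  + 121.100.213.181/32 (H1) depth=32
  Q 96.31.107.70: descend 0110000000011111011010110100 ; hops seen [H2,H0] ; pick H0
  + 243.211.170.184/29 (H2) depth=29
  + 148.0.0.0/8 (H1) depth=8
  Q 148.0.0.160: descend 100101000000 ; hops seen [H1,H2] ; pick H2
  Q 148.0.0.0: descend 100101000000 ; hops seen [H1,H2] ; pick H2
  + 243.211.170.185/32 (H1) depth=32
  + 121.100.208.0/20 (H3) depth=20
  + 121.96.0.0/12 (H4) depth=12

== LOOKUPS ==
["H2","H1","H1","H0","H2","H2"]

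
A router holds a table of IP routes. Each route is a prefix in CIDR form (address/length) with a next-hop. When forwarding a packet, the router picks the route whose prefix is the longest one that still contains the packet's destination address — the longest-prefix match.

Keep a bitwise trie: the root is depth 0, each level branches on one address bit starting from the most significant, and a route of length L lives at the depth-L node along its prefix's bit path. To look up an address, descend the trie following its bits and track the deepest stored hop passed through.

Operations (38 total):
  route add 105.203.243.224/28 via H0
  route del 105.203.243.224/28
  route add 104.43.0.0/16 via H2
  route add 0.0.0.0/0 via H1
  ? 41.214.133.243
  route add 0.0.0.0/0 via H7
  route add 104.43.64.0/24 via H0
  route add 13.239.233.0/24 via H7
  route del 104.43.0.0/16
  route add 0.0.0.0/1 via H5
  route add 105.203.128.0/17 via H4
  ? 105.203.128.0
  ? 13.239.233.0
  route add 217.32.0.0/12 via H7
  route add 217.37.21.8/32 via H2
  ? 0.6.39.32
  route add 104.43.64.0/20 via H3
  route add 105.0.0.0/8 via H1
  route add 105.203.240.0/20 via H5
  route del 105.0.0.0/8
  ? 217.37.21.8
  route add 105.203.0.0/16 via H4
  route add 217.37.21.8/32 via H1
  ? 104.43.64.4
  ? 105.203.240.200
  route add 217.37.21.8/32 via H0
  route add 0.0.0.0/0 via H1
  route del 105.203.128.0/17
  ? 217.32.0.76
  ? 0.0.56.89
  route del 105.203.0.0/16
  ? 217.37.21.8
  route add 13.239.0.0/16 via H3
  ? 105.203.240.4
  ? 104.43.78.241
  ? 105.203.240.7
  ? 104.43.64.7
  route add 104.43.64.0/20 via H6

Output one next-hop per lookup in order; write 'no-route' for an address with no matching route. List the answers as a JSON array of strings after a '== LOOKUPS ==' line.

Apply in order:
  + 105.203.243.224/28 (H0) depth=28
  del 105.203.243.224/28 (clear depth 28)
  + 104.43.0.0/16 (H2) depth=16
  + 0.0.0.0/0 (H1) depth=0
  lookup 41.214.133.243: bits 0 walk d0:H1→d1:- -> H1
  + 0.0.0.0/0 (H7) depth=0
  + 104.43.64.0/24 (H0) depth=24
  + 13.239.233.0/24 (H7) depth=24
  del 104.43.0.0/16 (clear depth 16)
  + 0.0.0.0/1 (H5) depth=1
  + 105.203.128.0/17 (H4) depth=17
  lookup 105.203.128.0: bits 01101001110010111 walk d0:H7→d1:H5→d2:-→d3:-→d4:-→d5:-→d6:-→d7:-→d8:-→d9:-→d10:-→d11:-→d12:-→d13:-→d14:-→d15:-→d16:-→d17:H4 -> H4
  lookup 13.239.233.0: bits 000011011110111111101001 walk d0:H7→d1:H5→d2:-→d3:-→d4:-→d5:-→d6:-→d7:-→d8:-→d9:-→d10:-→d11:-→d12:-→d13:-→d14:-→d15:-→d16:-→d17:-→d18:-→d19:-→d20:-→d21:-→d22:-→d23:-→d24:H7 -> H7
  + 217.32.0.0/12 (H7) depth=12
  + 217.37.21.8/32 (H2) depth=32
  lookup 0.6.39.32: bits 0000 walk d0:H7→d1:H5→d2:-→d3:-→d4:- -> H5
  + 104.43.64.0/20 (H3) depth=20
  + 105.0.0.0/8 (H1) depth=8
  + 105.203.240.0/20 (H5) depth=20
  del 105.0.0.0/8 (clear depth 8)
  lookup 217.37.21.8: bits 11011001001001010001010100001000 walk d0:H7→d1:-→d2:-→d3:-→d4:-→d5:-→d6:-→d7:-→d8:-→d9:-→d10:-→d11:-→d12:H7→d13:-→d14:-→d15:-→d16:-→d17:-→d18:-→d19:-→d20:-→d21:-→d22:-→d23:-→d24:-→d25:-→d26:-→d27:-→d28:-→d29:-→d30:-→d31:-→d32:H2 -> H2
  + 105.203.0.0/16 (H4) depth=16
  + 217.37.21.8/32 (H1) depth=32
  lookup 104.43.64.4: bits 011010000010101101000000 walk d0:H7→d1:H5→d2:-→d3:-→d4:-→d5:-→d6:-→d7:-→d8:-→d9:-→d10:-→d11:-→d12:-→d13:-→d14:-→d15:-→d16:-→d17:-→d18:-→d19:-→d20:H3→d21:-→d22:-→d23:-→d24:H0 -> H0
  lookup 105.203.240.200: bits 0110100111001011111100 walk d0:H7→d1:H5→d2:-→d3:-→d4:-→d5:-→d6:-→d7:-→d8:-→d9:-→d10:-→d11:-→d12:-→d13:-→d14:-→d15:-→d16:H4→d17:H4→d18:-→d19:-→d20:H5→d21:-→d22:- -> H5
  + 217.37.21.8/32 (H0) depth=32
  + 0.0.0.0/0 (H1) depth=0
  del 105.203.128.0/17 (clear depth 17)
  lookup 217.32.0.76: bits 1101100100100 walk d0:H1→d1:-→d2:-→d3:-→d4:-→d5:-→d6:-→d7:-→d8:-→d9:-→d10:-→d11:-→d12:H7→d13:- -> H7
  lookup 0.0.56.89: bits 0000 walk d0:H1→d1:H5→d2:-→d3:-→d4:- -> H5
  del 105.203.0.0/16 (clear depth 16)
  lookup 217.37.21.8: bits 11011001001001010001010100001000 walk d0:H1→d1:-→d2:-→d3:-→d4:-→d5:-→d6:-→d7:-→d8:-→d9:-→d10:-→d11:-→d12:H7→d13:-→d14:-→d15:-→d16:-→d17:-→d18:-→d19:-→d20:-→d21:-→d22:-→d23:-→d24:-→d25:-→d26:-→d27:-→d28:-→d29:-→d30:-→d31:-→d32:H0 -> H0
  + 13.239.0.0/16 (H3) depth=16
  lookup 105.203.240.4: bits 0110100111001011111100 walk d0:H1→d1:H5→d2:-→d3:-→d4:-→d5:-→d6:-→d7:-→d8:-→d9:-→d10:-→d11:-→d12:-→d13:-→d14:-→d15:-→d16:-→d17:-→d18:-→d19:-→d20:H5→d21:-→d22:- -> H5
  lookup 104.43.78.241: bits 01101000001010110100 walk d0:H1→d1:H5→d2:-→d3:-→d4:-→d5:-→d6:-→d7:-→d8:-→d9:-→d10:-→d11:-→d12:-→d13:-→d14:-→d15:-→d16:-→d17:-→d18:-→d19:-→d20:H3 -> H3
  lookup 105.203.240.7: bits 0110100111001011111100 walk d0:H1→d1:H5→d2:-→d3:-→d4:-→d5:-→d6:-→d7:-→d8:-→d9:-→d10:-→d11:-→d12:-→d13:-→d14:-→d15:-→d16:-→d17:-→d18:-→d19:-→d20:H5→d21:-→d22:- -> H5
  lookup 104.43.64.7: bits 011010000010101101000000 walk d0:H1→d1:H5→d2:-→d3:-→d4:-→d5:-→d6:-→d7:-→d8:-→d9:-→d10:-→d11:-→d12:-→d13:-→d14:-→d15:-→d16:-→d17:-→d18:-→d19:-→d20:H3→d21:-→d22:-→d23:-→d24:H0 -> H0
  + 104.43.64.0/20 (H6) depth=20

== LOOKUPS ==
["H1","H4","H7","H5","H2","H0","H5","H7","H5","H0","H5","H3","H5","H0"]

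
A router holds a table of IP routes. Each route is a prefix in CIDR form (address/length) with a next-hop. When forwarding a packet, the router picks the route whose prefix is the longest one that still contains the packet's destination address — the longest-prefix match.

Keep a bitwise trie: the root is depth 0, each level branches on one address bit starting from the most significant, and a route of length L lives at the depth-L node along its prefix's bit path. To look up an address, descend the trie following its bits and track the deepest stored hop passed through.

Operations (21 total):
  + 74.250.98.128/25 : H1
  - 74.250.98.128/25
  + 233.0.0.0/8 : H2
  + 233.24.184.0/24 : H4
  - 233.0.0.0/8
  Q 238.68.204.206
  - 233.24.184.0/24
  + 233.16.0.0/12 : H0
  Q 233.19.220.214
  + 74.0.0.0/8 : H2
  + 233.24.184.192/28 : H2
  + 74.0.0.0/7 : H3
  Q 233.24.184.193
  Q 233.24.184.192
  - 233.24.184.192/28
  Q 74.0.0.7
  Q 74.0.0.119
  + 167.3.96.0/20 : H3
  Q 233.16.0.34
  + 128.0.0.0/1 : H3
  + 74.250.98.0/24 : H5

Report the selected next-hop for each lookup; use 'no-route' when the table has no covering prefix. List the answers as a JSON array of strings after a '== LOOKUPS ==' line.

Apply in order:
  + 74.250.98.128/25 (H1) depth=25
  - 74.250.98.128/25 clear@25
  + 233.0.0.0/8 (H2) depth=8
  + 233.24.184.0/24 (H4) depth=24
  - 233.0.0.0/8 clear@8
  ? 238.68.204.206  path d0:-→d1:-→d2:-→d3:-→d4:-→d5:-  best=no-route
  - 233.24.184.0/24 clear@24
  + 233.16.0.0/12 (H0) depth=12
  ? 233.19.220.214  path d0:-→d1:-→d2:-→d3:-→d4:-→d5:-→d6:-→d7:-→d8:-→d9:-→d10:-→d11:-→d12:H0  best=H0
  + 74.0.0.0/8 (H2) depth=8
  + 233.24.184.192/28 (H2) depth=28
  + 74.0.0.0/7 (H3) depth=7
  ? 233.24.184.193  path d0:-→d1:-→d2:-→d3:-→d4:-→d5:-→d6:-→d7:-→d8:-→d9:-→d10:-→d11:-→d12:H0→d13:-→d14:-→d15:-→d16:-→d17:-→d18:-→d19:-→d20:-→d21:-→d22:-→d23:-→d24:-→d25:-→d26:-→d27:-→d28:H2  best=H2
  ? 233.24.184.192  path d0:-→d1:-→d2:-→d3:-→d4:-→d5:-→d6:-→d7:-→d8:-→d9:-→d10:-→d11:-→d12:H0→d13:-→d14:-→d15:-→d16:-→d17:-→d18:-→d19:-→d20:-→d21:-→d22:-→d23:-→d24:-→d25:-→d26:-→d27:-→d28:H2  best=H2
  - 233.24.184.192/28 clear@28
  ? 74.0.0.7  path d0:-→d1:-→d2:-→d3:-→d4:-→d5:-→d6:-→d7:H3→d8:H2  best=H2
  ? 74.0.0.119  path d0:-→d1:-→d2:-→d3:-→d4:-→d5:-→d6:-→d7:H3→d8:H2  best=H2
  + 167.3.96.0/20 (H3) depth=20
  ? 233.16.0.34  path d0:-→d1:-→d2:-→d3:-→d4:-→d5:-→d6:-→d7:-→d8:-→d9:-→d10:-→d11:-→d12:H0  best=H0
  + 128.0.0.0/1 (H3) depth=1
  + 74.250.98.0/24 (H5) depth=24

== LOOKUPS ==
["no-route","H0","H2","H2","H2","H2","H0"]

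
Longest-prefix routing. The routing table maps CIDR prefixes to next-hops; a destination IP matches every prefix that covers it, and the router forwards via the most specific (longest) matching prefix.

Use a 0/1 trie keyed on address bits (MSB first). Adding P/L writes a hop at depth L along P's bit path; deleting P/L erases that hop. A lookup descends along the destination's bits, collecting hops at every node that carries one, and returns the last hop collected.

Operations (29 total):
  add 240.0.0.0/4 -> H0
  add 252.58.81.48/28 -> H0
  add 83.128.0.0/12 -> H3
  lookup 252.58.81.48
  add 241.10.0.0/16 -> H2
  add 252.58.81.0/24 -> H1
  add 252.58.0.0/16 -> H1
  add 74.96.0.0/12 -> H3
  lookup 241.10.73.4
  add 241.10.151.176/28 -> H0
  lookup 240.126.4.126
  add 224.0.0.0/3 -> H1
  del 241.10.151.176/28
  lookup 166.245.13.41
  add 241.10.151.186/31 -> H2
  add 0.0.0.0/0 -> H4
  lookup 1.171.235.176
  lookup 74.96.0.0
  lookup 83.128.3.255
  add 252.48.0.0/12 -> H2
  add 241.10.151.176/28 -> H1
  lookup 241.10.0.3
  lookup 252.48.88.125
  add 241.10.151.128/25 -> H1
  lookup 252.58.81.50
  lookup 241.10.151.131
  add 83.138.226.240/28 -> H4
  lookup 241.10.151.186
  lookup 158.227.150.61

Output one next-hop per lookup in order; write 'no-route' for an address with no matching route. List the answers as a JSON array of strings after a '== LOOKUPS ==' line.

Apply in order:
  add 240.0.0.0/4 -> H0 at depth 4
  add 252.58.81.48/28 -> H0 at depth 28
  add 83.128.0.0/12 -> H3 at depth 12
  lookup 252.58.81.48: bits 1111110000111010010100010011 walk d0:-→d1:-→d2:-→d3:-→d4:H0→d5:-→d6:-→d7:-→d8:-→d9:-→d10:-→d11:-→d12:-→d13:-→d14:-→d15:-→d16:-→d17:-→d18:-→d19:-→d20:-→d21:-→d22:-→d23:-→d24:-→d25:-→d26:-→d27:-→d28:H0 -> H0
  add 241.10.0.0/16 -> H2 at depth 16
  add 252.58.81.0/24 -> H1 at depth 24
  add 252.58.0.0/16 -> H1 at depth 16
  add 74.96.0.0/12 -> H3 at depth 12
  lookup 241.10.73.4: bits 1111000100001010 walk d0:-→d1:-→d2:-→d3:-→d4:H0→d5:-→d6:-→d7:-→d8:-→d9:-→d10:-→d11:-→d12:-→d13:-→d14:-→d15:-→d16:H2 -> H2
  add 241.10.151.176/28 -> H0 at depth 28
  lookup 240.126.4.126: bits 1111000 walk d0:-→d1:-→d2:-→d3:-→d4:H0→d5:-→d6:-→d7:- -> H0
  add 224.0.0.0/3 -> H1 at depth 3
  - 241.10.151.176/28 clear@28
  lookup 166.245.13.41: bits 1 walk d0:-→d1:- -> no-route
  add 241.10.151.186/31 -> H2 at depth 31
  add 0.0.0.0/0 -> H4 at depth 0
  lookup 1.171.235.176: bits 0 walk d0:H4→d1:- -> H4
  lookup 74.96.0.0: bits 010010100110 walk d0:H4→d1:-→d2:-→d3:-→d4:-→d5:-→d6:-→d7:-→d8:-→d9:-→d10:-→d11:-→d12:H3 -> H3
  lookup 83.128.3.255: bits 010100111000 walk d0:H4→d1:-→d2:-→d3:-→d4:-→d5:-→d6:-→d7:-→d8:-→d9:-→d10:-→d11:-→d12:H3 -> H3
  add 252.48.0.0/12 -> H2 at depth 12
  add 241.10.151.176/28 -> H1 at depth 28
  lookup 241.10.0.3: bits 1111000100001010 walk d0:H4→d1:-→d2:-→d3:H1→d4:H0→d5:-→d6:-→d7:-→d8:-→d9:-→d10:-→d11:-→d12:-→d13:-→d14:-→d15:-→d16:H2 -> H2
  lookup 252.48.88.125: bits 111111000011 walk d0:H4→d1:-→d2:-→d3:H1→d4:H0→d5:-→d6:-→d7:-→d8:-→d9:-→d10:-→d11:-→d12:H2 -> H2
  add 241.10.151.128/25 -> H1 at depth 25
  lookup 252.58.81.50: bits 1111110000111010010100010011 walk d0:H4→d1:-→d2:-→d3:H1→d4:H0→d5:-→d6:-→d7:-→d8:-→d9:-→d10:-→d11:-→d12:H2→d13:-→d14:-→d15:-→d16:H1→d17:-→d18:-→d19:-→d20:-→d21:-→d22:-→d23:-→d24:H1→d25:-→d26:-→d27:-→d28:H0 -> H0
  lookup 241.10.151.131: bits 11110001000010101001011110 walk d0:H4→d1:-→d2:-→d3:H1→d4:H0→d5:-→d6:-→d7:-→d8:-→d9:-→d10:-→d11:-→d12:-→d13:-→d14:-→d15:-→d16:H2→d17:-→d18:-→d19:-→d20:-→d21:-→d22:-→d23:-→d24:-→d25:H1→d26:- -> H1
  add 83.138.226.240/28 -> H4 at depth 28
  lookup 241.10.151.186: bits 1111000100001010100101111011101 walk d0:H4→d1:-→d2:-→d3:H1→d4:H0→d5:-→d6:-→d7:-→d8:-→d9:-→d10:-→d11:-→d12:-→d13:-→d14:-→d15:-→d16:H2→d17:-→d18:-→d19:-→d20:-→d21:-→d22:-→d23:-→d24:-→d25:H1→d26:-→d27:-→d28:H1→d29:-→d30:-→d31:H2 -> H2
  lookup 158.227.150.61: bits 1 walk d0:H4→d1:- -> H4

== LOOKUPS ==
["H0","H2","H0","no-route","H4","H3","H3","H2","H2","H0","H1","H2","H4"]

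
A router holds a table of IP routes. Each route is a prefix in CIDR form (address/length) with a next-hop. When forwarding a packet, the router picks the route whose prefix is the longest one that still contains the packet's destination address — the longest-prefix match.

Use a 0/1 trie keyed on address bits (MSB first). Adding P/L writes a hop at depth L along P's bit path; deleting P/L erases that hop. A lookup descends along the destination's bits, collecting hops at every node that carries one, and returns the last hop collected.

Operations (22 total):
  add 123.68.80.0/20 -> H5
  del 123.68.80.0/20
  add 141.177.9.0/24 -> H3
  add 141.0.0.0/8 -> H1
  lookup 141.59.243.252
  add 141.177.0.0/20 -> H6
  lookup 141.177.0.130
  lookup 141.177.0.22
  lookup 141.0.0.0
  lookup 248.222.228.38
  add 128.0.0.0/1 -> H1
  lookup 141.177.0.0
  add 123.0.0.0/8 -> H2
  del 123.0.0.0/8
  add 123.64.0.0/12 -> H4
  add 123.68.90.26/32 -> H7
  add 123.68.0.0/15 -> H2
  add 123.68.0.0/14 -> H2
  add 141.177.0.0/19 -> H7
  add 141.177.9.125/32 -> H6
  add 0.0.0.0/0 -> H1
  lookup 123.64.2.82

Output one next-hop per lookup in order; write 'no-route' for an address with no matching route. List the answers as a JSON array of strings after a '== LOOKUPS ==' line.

Apply in order:
  + 123.68.80.0/20 (H5) depth=20
  - 123.68.80.0/20 clear@20
  + 141.177.9.0/24 (H3) depth=24
  + 141.0.0.0/8 (H1) depth=8
  lookup 141.59.243.252: bits 10001101 walk d0:-→d1:-→d2:-→d3:-→d4:-→d5:-→d6:-→d7:-→d8:H1 -> H1
  + 141.177.0.0/20 (H6) depth=20
  lookup 141.177.0.130: bits 10001101101100010000 walk d0:-→d1:-→d2:-→d3:-→d4:-→d5:-→d6:-→d7:-→d8:H1→d9:-→d10:-→d11:-→d12:-→d13:-→d14:-→d15:-→d16:-→d17:-→d18:-→d19:-→d20:H6 -> H6
  lookup 141.177.0.22: bits 10001101101100010000 walk d0:-→d1:-→d2:-→d3:-→d4:-→d5:-→d6:-→d7:-→d8:H1→d9:-→d10:-→d11:-→d12:-→d13:-→d14:-→d15:-→d16:-→d17:-→d18:-→d19:-→d20:H6 -> H6
  lookup 141.0.0.0: bits 10001101 walk d0:-→d1:-→d2:-→d3:-→d4:-→d5:-→d6:-→d7:-→d8:H1 -> H1
  lookup 248.222.228.38: bits 1 walk d0:-→d1:- -> no-route
  + 128.0.0.0/1 (H1) depth=1
  lookup 141.177.0.0: bits 10001101101100010000 walk d0:-→d1:H1→d2:-→d3:-→d4:-→d5:-→d6:-→d7:-→d8:H1→d9:-→d10:-→d11:-→d12:-→d13:-→d14:-→d15:-→d16:-→d17:-→d18:-→d19:-→d20:H6 -> H6
  + 123.0.0.0/8 (H2) depth=8
  - 123.0.0.0/8 clear@8
  + 123.64.0.0/12 (H4) depth=12
  + 123.68.90.26/32 (H7) depth=32
  + 123.68.0.0/15 (H2) depth=15
  + 123.68.0.0/14 (H2) depth=14
  + 141.177.0.0/19 (H7) depth=19
  + 141.177.9.125/32 (H6) depth=32
  + 0.0.0.0/0 (H1) depth=0
  lookup 123.64.2.82: bits 0111101101000 walk d0:H1→d1:-→d2:-→d3:-→d4:-→d5:-→d6:-→d7:-→d8:-→d9:-→d10:-→d11:-→d12:H4→d13:- -> H4

== LOOKUPS ==
["H1","H6","H6","H1","no-route","H6","H4"]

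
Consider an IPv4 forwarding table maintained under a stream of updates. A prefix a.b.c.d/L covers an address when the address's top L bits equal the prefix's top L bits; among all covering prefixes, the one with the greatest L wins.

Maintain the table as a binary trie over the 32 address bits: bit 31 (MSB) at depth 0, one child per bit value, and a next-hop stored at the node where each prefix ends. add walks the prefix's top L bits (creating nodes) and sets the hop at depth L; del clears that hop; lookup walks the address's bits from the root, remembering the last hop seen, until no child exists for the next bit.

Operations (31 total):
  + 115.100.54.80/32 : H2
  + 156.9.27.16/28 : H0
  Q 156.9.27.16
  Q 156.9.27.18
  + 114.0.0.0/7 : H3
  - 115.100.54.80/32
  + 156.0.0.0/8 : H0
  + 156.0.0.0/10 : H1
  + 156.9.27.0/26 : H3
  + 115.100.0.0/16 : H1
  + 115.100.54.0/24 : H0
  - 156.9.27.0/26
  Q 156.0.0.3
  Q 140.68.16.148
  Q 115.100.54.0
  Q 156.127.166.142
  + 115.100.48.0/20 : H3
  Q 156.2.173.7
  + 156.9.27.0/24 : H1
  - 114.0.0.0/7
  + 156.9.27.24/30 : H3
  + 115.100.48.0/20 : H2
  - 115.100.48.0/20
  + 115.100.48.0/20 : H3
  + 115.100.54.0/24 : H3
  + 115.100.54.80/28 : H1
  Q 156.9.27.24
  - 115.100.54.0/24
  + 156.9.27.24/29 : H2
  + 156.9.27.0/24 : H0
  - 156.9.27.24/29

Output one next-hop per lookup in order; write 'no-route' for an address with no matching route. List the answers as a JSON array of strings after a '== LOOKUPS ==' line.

Trace:
  add 115.100.54.80/32 -> H2 at depth 32
  add 156.9.27.16/28 -> H0 at depth 28
  Q 156.9.27.16: descend 1001110000001001000110110001 ; hops seen [H0] ; pick H0
  Q 156.9.27.18: descend 1001110000001001000110110001 ; hops seen [H0] ; pick H0
  add 114.0.0.0/7 -> H3 at depth 7
  - 115.100.54.80/32 clear@32
  add 156.0.0.0/8 -> H0 at depth 8
  add 156.0.0.0/10 -> H1 at depth 10
  add 156.9.27.0/26 -> H3 at depth 26
  add 115.100.0.0/16 -> H1 at depth 16
  add 115.100.54.0/24 -> H0 at depth 24
  - 156.9.27.0/26 clear@26
  Q 156.0.0.3: descend 100111000000 ; hops seen [H0,H1] ; pick H1
  Q 140.68.16.148: descend 100 ; hops seen [∅] ; pick no-route
  Q 115.100.54.0: descend 0111001101100100001101100 ; hops seen [H3,H1,H0] ; pick H0
  Q 156.127.166.142: descend 100111000 ; hops seen [H0] ; pick H0
  add 115.100.48.0/20 -> H3 at depth 20
  Q 156.2.173.7: descend 100111000000 ; hops seen [H0,H1] ; pick H1
  add 156.9.27.0/24 -> H1 at depth 24
  - 114.0.0.0/7 clear@7
  add 156.9.27.24/30 -> H3 at depth 30
  add 115.100.48.0/20 -> H2 at depth 20
  - 115.100.48.0/20 clear@20
  add 115.100.48.0/20 -> H3 at depth 20
  add 115.100.54.0/24 -> H3 at depth 24
  add 115.100.54.80/28 -> H1 at depth 28
  Q 156.9.27.24: descend 100111000000100100011011000110 ; hops seen [H0,H1,H1,H0,H3] ; pick H3
  - 115.100.54.0/24 clear@24
  add 156.9.27.24/29 -> H2 at depth 29
  add 156.9.27.0/24 -> H0 at depth 24
  - 156.9.27.24/29 clear@29

== LOOKUPS ==
["H0","H0","H1","no-route","H0","H0","H1","H3"]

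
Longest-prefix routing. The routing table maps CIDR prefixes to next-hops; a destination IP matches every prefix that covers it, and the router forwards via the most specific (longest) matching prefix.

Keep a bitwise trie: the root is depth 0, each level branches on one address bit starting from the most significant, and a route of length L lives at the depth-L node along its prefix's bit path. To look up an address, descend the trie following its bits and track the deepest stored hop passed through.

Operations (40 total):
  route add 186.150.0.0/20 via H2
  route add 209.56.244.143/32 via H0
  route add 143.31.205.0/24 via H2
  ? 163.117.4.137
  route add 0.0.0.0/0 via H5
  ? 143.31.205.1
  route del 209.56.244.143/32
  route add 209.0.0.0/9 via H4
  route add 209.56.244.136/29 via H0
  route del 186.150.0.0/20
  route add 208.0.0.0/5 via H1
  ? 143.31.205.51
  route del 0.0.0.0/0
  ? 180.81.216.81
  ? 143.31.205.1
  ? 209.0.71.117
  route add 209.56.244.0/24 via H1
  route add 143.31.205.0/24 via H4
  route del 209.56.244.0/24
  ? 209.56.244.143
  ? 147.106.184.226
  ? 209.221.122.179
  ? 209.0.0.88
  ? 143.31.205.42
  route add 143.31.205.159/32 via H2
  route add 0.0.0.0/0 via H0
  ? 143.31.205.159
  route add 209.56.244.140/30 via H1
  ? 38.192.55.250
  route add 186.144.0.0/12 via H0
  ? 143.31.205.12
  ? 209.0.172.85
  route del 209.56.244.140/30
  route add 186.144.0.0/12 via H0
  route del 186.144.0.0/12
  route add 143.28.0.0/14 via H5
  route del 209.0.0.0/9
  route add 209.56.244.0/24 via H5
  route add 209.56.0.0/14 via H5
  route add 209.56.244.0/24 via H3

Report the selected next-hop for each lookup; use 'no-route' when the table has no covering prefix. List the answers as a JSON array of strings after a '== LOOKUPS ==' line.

Apply in order:
  add 186.150.0.0/20 -> H2 at depth 20
  add 209.56.244.143/32 -> H0 at depth 32
  add 143.31.205.0/24 -> H2 at depth 24
  Q 163.117.4.137: descend 101 ; hops seen [∅] ; pick no-route
  add 0.0.0.0/0 -> H5 at depth 0
  Q 143.31.205.1: descend 100011110001111111001101 ; hops seen [H5,H2] ; pick H2
  - 209.56.244.143/32 clear@32
  add 209.0.0.0/9 -> H4 at depth 9
  add 209.56.244.136/29 -> H0 at depth 29
  - 186.150.0.0/20 clear@20
  add 208.0.0.0/5 -> H1 at depth 5
  Q 143.31.205.51: descend 100011110001111111001101 ; hops seen [H5,H2] ; pick H2
  - 0.0.0.0/0 clear@0
  Q 180.81.216.81: descend 1011 ; hops seen [∅] ; pick no-route
  Q 143.31.205.1: descend 100011110001111111001101 ; hops seen [H2] ; pick H2
  Q 209.0.71.117: descend 1101000100 ; hops seen [H1,H4] ; pick H4
  add 209.56.244.0/24 -> H1 at depth 24
  add 143.31.205.0/24 -> H4 at depth 24
  - 209.56.244.0/24 clear@24
  Q 209.56.244.143: descend 11010001001110001111010010001111 ; hops seen [H1,H4,H0] ; pick H0
  Q 147.106.184.226: descend 100 ; hops seen [∅] ; pick no-route
  Q 209.221.122.179: descend 11010001 ; hops seen [H1] ; pick H1
  Q 209.0.0.88: descend 1101000100 ; hops seen [H1,H4] ; pick H4
  Q 143.31.205.42: descend 100011110001111111001101 ; hops seen [H4] ; pick H4
  add 143.31.205.159/32 -> H2 at depth 32
  add 0.0.0.0/0 -> H0 at depth 0
  Q 143.31.205.159: descend 10001111000111111100110110011111 ; hops seen [H0,H4,H2] ; pick H2
  add 209.56.244.140/30 -> H1 at depth 30
  Q 38.192.55.250: descend ε ; hops seen [H0] ; pick H0
  add 186.144.0.0/12 -> H0 at depth 12
  Q 143.31.205.12: descend 100011110001111111001101 ; hops seen [H0,H4] ; pick H4
  Q 209.0.172.85: descend 1101000100 ; hops seen [H0,H1,H4] ; pick H4
  - 209.56.244.140/30 clear@30
  add 186.144.0.0/12 -> H0 at depth 12
  - 186.144.0.0/12 clear@12
  add 143.28.0.0/14 -> H5 at depth 14
  - 209.0.0.0/9 clear@9
  add 209.56.244.0/24 -> H5 at depth 24
  add 209.56.0.0/14 -> H5 at depth 14
  add 209.56.244.0/24 -> H3 at depth 24

== LOOKUPS ==
["no-route","H2","H2","no-route","H2","H4","H0","no-route","H1","H4","H4","H2","H0","H4","H4"]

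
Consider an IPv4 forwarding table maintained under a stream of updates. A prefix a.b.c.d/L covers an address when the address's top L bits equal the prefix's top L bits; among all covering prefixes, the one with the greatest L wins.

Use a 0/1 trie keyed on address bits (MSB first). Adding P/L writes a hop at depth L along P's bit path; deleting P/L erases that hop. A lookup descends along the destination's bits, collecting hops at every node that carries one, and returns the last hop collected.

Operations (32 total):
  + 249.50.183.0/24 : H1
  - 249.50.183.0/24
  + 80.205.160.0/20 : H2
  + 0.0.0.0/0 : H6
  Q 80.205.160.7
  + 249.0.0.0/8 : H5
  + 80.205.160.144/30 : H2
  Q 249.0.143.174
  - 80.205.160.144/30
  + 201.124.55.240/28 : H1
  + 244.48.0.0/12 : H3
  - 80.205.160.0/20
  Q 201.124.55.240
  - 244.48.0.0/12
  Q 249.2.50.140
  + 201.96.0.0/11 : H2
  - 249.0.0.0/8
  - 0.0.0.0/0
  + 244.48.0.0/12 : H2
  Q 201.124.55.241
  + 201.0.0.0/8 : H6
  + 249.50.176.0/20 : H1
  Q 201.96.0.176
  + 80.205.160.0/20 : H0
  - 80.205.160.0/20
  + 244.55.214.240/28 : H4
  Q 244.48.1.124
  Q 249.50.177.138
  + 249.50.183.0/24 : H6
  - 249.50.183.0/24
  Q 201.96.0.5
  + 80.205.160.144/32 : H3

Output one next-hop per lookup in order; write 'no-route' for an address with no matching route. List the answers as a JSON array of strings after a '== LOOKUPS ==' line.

Trace:
  add 249.50.183.0/24 -> H1 at depth 24
  del 249.50.183.0/24 (clear depth 24)
  add 80.205.160.0/20 -> H2 at depth 20
  add 0.0.0.0/0 -> H6 at depth 0
  Q 80.205.160.7: descend 01010000110011011010 ; hops seen [H6,H2] ; pick H2
  add 249.0.0.0/8 -> H5 at depth 8
  add 80.205.160.144/30 -> H2 at depth 30
  Q 249.0.143.174: descend 1111100100 ; hops seen [H6,H5] ; pick H5
  del 80.205.160.144/30 (clear depth 30)
  add 201.124.55.240/28 -> H1 at depth 28
  add 244.48.0.0/12 -> H3 at depth 12
  del 80.205.160.0/20 (clear depth 20)
  Q 201.124.55.240: descend 1100100101111100001101111111 ; hops seen [H6,H1] ; pick H1
  del 244.48.0.0/12 (clear depth 12)
  Q 249.2.50.140: descend 1111100100 ; hops seen [H6,H5] ; pick H5
  add 201.96.0.0/11 -> H2 at depth 11
  del 249.0.0.0/8 (clear depth 8)
  del 0.0.0.0/0 (clear depth 0)
  add 244.48.0.0/12 -> H2 at depth 12
  Q 201.124.55.241: descend 1100100101111100001101111111 ; hops seen [H2,H1] ; pick H1
  add 201.0.0.0/8 -> H6 at depth 8
  add 249.50.176.0/20 -> H1 at depth 20
  Q 201.96.0.176: descend 11001001011 ; hops seen [H6,H2] ; pick H2
  add 80.205.160.0/20 -> H0 at depth 20
  del 80.205.160.0/20 (clear depth 20)
  add 244.55.214.240/28 -> H4 at depth 28
  Q 244.48.1.124: descend 1111010000110 ; hops seen [H2] ; pick H2
  Q 249.50.177.138: descend 111110010011001010110 ; hops seen [H1] ; pick H1
  add 249.50.183.0/24 -> H6 at depth 24
  del 249.50.183.0/24 (clear depth 24)
  Q 201.96.0.5: descend 11001001011 ; hops seen [H6,H2] ; pick H2
  add 80.205.160.144/32 -> H3 at depth 32

== LOOKUPS ==
["H2","H5","H1","H5","H1","H2","H2","H1","H2"]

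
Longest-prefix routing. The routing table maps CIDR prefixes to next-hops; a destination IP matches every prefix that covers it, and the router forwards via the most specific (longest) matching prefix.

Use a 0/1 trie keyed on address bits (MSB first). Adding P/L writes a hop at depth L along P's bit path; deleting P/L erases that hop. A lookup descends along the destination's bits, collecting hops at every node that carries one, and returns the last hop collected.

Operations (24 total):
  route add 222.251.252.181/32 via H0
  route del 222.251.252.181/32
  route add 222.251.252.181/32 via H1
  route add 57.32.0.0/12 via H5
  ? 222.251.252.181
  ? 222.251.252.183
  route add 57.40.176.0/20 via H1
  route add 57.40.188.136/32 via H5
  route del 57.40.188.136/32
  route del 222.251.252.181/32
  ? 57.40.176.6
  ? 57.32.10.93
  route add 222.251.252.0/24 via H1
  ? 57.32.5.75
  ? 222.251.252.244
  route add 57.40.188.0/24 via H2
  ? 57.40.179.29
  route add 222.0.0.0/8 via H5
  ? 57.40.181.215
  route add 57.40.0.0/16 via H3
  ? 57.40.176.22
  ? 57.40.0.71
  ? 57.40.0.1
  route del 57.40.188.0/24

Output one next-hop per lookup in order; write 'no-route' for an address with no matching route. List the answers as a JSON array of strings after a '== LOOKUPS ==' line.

Trace:
  add 222.251.252.181/32 -> H0 at depth 32
  - 222.251.252.181/32 clear@32
  add 222.251.252.181/32 -> H1 at depth 32
  add 57.32.0.0/12 -> H5 at depth 12
  ? 222.251.252.181  path d0:-→d1:-→d2:-→d3:-→d4:-→d5:-→d6:-→d7:-→d8:-→d9:-→d10:-→d11:-→d12:-→d13:-→d14:-→d15:-→d16:-→d17:-→d18:-→d19:-→d20:-→d21:-→d22:-→d23:-→d24:-→d25:-→d26:-→d27:-→d28:-→d29:-→d30:-→d31:-→d32:H1  best=H1
  ? 222.251.252.183  path d0:-→d1:-→d2:-→d3:-→d4:-→d5:-→d6:-→d7:-→d8:-→d9:-→d10:-→d11:-→d12:-→d13:-→d14:-→d15:-→d16:-→d17:-→d18:-→d19:-→d20:-→d21:-→d22:-→d23:-→d24:-→d25:-→d26:-→d27:-→d28:-→d29:-→d30:-  best=no-route
  add 57.40.176.0/20 -> H1 at depth 20
  add 57.40.188.136/32 -> H5 at depth 32
  - 57.40.188.136/32 clear@32
  - 222.251.252.181/32 clear@32
  ? 57.40.176.6  path d0:-→d1:-→d2:-→d3:-→d4:-→d5:-→d6:-→d7:-→d8:-→d9:-→d10:-→d11:-→d12:H5→d13:-→d14:-→d15:-→d16:-→d17:-→d18:-→d19:-→d20:H1  best=H1
  ? 57.32.10.93  path d0:-→d1:-→d2:-→d3:-→d4:-→d5:-→d6:-→d7:-→d8:-→d9:-→d10:-→d11:-→d12:H5  best=H5
  add 222.251.252.0/24 -> H1 at depth 24
  ? 57.32.5.75  path d0:-→d1:-→d2:-→d3:-→d4:-→d5:-→d6:-→d7:-→d8:-→d9:-→d10:-→d11:-→d12:H5  best=H5
  ? 222.251.252.244  path d0:-→d1:-→d2:-→d3:-→d4:-→d5:-→d6:-→d7:-→d8:-→d9:-→d10:-→d11:-→d12:-→d13:-→d14:-→d15:-→d16:-→d17:-→d18:-→d19:-→d20:-→d21:-→d22:-→d23:-→d24:H1→d25:-  best=H1
  add 57.40.188.0/24 -> H2 at depth 24
  ? 57.40.179.29  path d0:-→d1:-→d2:-→d3:-→d4:-→d5:-→d6:-→d7:-→d8:-→d9:-→d10:-→d11:-→d12:H5→d13:-→d14:-→d15:-→d16:-→d17:-→d18:-→d19:-→d20:H1  best=H1
  add 222.0.0.0/8 -> H5 at depth 8
  ? 57.40.181.215  path d0:-→d1:-→d2:-→d3:-→d4:-→d5:-→d6:-→d7:-→d8:-→d9:-→d10:-→d11:-→d12:H5→d13:-→d14:-→d15:-→d16:-→d17:-→d18:-→d19:-→d20:H1  best=H1
  add 57.40.0.0/16 -> H3 at depth 16
  ? 57.40.176.22  path d0:-→d1:-→d2:-→d3:-→d4:-→d5:-→d6:-→d7:-→d8:-→d9:-→d10:-→d11:-→d12:H5→d13:-→d14:-→d15:-→d16:H3→d17:-→d18:-→d19:-→d20:H1  best=H1
  ? 57.40.0.71  path d0:-→d1:-→d2:-→d3:-→d4:-→d5:-→d6:-→d7:-→d8:-→d9:-→d10:-→d11:-→d12:H5→d13:-→d14:-→d15:-→d16:H3  best=H3
  ? 57.40.0.1  path d0:-→d1:-→d2:-→d3:-→d4:-→d5:-→d6:-→d7:-→d8:-→d9:-→d10:-→d11:-→d12:H5→d13:-→d14:-→d15:-→d16:H3  best=H3
  - 57.40.188.0/24 clear@24

== LOOKUPS ==
["H1","no-route","H1","H5","H5","H1","H1","H1","H1","H3","H3"]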